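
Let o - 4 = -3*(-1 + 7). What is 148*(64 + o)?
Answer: 7400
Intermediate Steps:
o = -14 (o = 4 - 3*(-1 + 7) = 4 - 3*6 = 4 - 18 = -14)
148*(64 + o) = 148*(64 - 14) = 148*50 = 7400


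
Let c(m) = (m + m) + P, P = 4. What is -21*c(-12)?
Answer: 420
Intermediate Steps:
c(m) = 4 + 2*m (c(m) = (m + m) + 4 = 2*m + 4 = 4 + 2*m)
-21*c(-12) = -21*(4 + 2*(-12)) = -21*(4 - 24) = -21*(-20) = 420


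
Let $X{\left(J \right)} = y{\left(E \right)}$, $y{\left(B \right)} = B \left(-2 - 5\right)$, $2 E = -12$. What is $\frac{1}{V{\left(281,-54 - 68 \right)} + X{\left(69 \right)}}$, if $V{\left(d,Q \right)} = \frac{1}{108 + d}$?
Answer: $\frac{389}{16339} \approx 0.023808$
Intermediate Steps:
$E = -6$ ($E = \frac{1}{2} \left(-12\right) = -6$)
$y{\left(B \right)} = - 7 B$ ($y{\left(B \right)} = B \left(-7\right) = - 7 B$)
$X{\left(J \right)} = 42$ ($X{\left(J \right)} = \left(-7\right) \left(-6\right) = 42$)
$\frac{1}{V{\left(281,-54 - 68 \right)} + X{\left(69 \right)}} = \frac{1}{\frac{1}{108 + 281} + 42} = \frac{1}{\frac{1}{389} + 42} = \frac{1}{\frac{16339}{389}} = \frac{389}{16339}$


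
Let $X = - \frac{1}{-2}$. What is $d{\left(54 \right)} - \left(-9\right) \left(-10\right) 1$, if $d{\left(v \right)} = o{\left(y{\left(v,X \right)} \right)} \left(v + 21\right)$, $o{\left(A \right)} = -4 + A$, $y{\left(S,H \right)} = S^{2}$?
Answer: $218310$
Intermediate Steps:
$X = \frac{1}{2}$ ($X = \left(-1\right) \left(- \frac{1}{2}\right) = \frac{1}{2} \approx 0.5$)
$d{\left(v \right)} = \left(-4 + v^{2}\right) \left(21 + v\right)$ ($d{\left(v \right)} = \left(-4 + v^{2}\right) \left(v + 21\right) = \left(-4 + v^{2}\right) \left(21 + v\right)$)
$d{\left(54 \right)} - \left(-9\right) \left(-10\right) 1 = \left(-4 + 54^{2}\right) \left(21 + 54\right) - \left(-9\right) \left(-10\right) 1 = \left(-4 + 2916\right) 75 - 90 \cdot 1 = 2912 \cdot 75 - 90 = 218400 - 90 = 218310$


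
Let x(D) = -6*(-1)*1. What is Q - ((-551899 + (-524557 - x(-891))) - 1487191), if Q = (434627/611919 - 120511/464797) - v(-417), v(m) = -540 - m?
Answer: 729184466608347878/284418115443 ≈ 2.5638e+6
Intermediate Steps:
x(D) = 6 (x(D) = 6*1 = 6)
Q = 35111698554599/284418115443 (Q = (434627/611919 - 120511/464797) - (-540 - 1*(-417)) = (434627*(1/611919) - 120511*1/464797) - (-540 + 417) = (434627/611919 - 120511/464797) - 1*(-123) = 128270355110/284418115443 + 123 = 35111698554599/284418115443 ≈ 123.45)
Q - ((-551899 + (-524557 - x(-891))) - 1487191) = 35111698554599/284418115443 - ((-551899 + (-524557 - 1*6)) - 1487191) = 35111698554599/284418115443 - ((-551899 + (-524557 - 6)) - 1487191) = 35111698554599/284418115443 - ((-551899 - 524563) - 1487191) = 35111698554599/284418115443 - (-1076462 - 1487191) = 35111698554599/284418115443 - 1*(-2563653) = 35111698554599/284418115443 + 2563653 = 729184466608347878/284418115443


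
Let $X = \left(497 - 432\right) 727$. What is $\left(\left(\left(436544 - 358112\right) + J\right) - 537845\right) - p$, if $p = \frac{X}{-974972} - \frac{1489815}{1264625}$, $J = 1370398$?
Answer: $\frac{224644460049756411}{246594793100} \approx 9.1099 \cdot 10^{5}$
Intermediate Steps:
$X = 47255$ ($X = 65 \cdot 727 = 47255$)
$p = - \frac{302457552911}{246594793100}$ ($p = \frac{47255}{-974972} - \frac{1489815}{1264625} = 47255 \left(- \frac{1}{974972}\right) - \frac{297963}{252925} = - \frac{47255}{974972} - \frac{297963}{252925} = - \frac{302457552911}{246594793100} \approx -1.2265$)
$\left(\left(\left(436544 - 358112\right) + J\right) - 537845\right) - p = \left(\left(\left(436544 - 358112\right) + 1370398\right) - 537845\right) - - \frac{302457552911}{246594793100} = \left(\left(78432 + 1370398\right) - 537845\right) + \frac{302457552911}{246594793100} = \left(1448830 - 537845\right) + \frac{302457552911}{246594793100} = 910985 + \frac{302457552911}{246594793100} = \frac{224644460049756411}{246594793100}$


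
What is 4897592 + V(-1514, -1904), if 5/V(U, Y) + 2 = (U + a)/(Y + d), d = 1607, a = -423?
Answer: 6577467541/1343 ≈ 4.8976e+6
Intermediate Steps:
V(U, Y) = 5/(-2 + (-423 + U)/(1607 + Y)) (V(U, Y) = 5/(-2 + (U - 423)/(Y + 1607)) = 5/(-2 + (-423 + U)/(1607 + Y)))
4897592 + V(-1514, -1904) = 4897592 + 5*(1607 - 1904)/(-3637 - 1514 - 2*(-1904)) = 4897592 + 5*(-297)/(-3637 - 1514 + 3808) = 4897592 + 5*(-297)/(-1343) = 4897592 + 5*(-1/1343)*(-297) = 4897592 + 1485/1343 = 6577467541/1343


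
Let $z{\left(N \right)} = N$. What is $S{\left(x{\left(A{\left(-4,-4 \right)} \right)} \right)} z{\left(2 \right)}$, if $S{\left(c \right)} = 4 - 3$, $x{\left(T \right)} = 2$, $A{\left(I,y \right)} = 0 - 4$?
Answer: $2$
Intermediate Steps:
$A{\left(I,y \right)} = -4$ ($A{\left(I,y \right)} = 0 - 4 = -4$)
$S{\left(c \right)} = 1$
$S{\left(x{\left(A{\left(-4,-4 \right)} \right)} \right)} z{\left(2 \right)} = 1 \cdot 2 = 2$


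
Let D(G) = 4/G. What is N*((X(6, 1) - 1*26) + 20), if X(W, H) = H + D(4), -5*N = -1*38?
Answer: -152/5 ≈ -30.400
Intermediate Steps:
N = 38/5 (N = -(-1)*38/5 = -⅕*(-38) = 38/5 ≈ 7.6000)
X(W, H) = 1 + H (X(W, H) = H + 4/4 = H + 4*(¼) = H + 1 = 1 + H)
N*((X(6, 1) - 1*26) + 20) = 38*(((1 + 1) - 1*26) + 20)/5 = 38*((2 - 26) + 20)/5 = 38*(-24 + 20)/5 = (38/5)*(-4) = -152/5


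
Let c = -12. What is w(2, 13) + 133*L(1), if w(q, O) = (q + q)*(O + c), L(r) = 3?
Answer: 403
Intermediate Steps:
w(q, O) = 2*q*(-12 + O) (w(q, O) = (q + q)*(O - 12) = (2*q)*(-12 + O) = 2*q*(-12 + O))
w(2, 13) + 133*L(1) = 2*2*(-12 + 13) + 133*3 = 2*2*1 + 399 = 4 + 399 = 403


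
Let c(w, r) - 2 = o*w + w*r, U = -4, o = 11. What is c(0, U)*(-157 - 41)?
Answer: -396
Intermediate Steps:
c(w, r) = 2 + 11*w + r*w (c(w, r) = 2 + (11*w + w*r) = 2 + (11*w + r*w) = 2 + 11*w + r*w)
c(0, U)*(-157 - 41) = (2 + 11*0 - 4*0)*(-157 - 41) = (2 + 0 + 0)*(-198) = 2*(-198) = -396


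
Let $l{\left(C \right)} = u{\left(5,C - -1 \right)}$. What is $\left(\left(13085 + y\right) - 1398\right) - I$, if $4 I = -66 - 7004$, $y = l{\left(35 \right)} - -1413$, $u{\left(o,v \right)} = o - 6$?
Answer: $\frac{29733}{2} \approx 14867.0$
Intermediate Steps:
$u{\left(o,v \right)} = -6 + o$ ($u{\left(o,v \right)} = o - 6 = -6 + o$)
$l{\left(C \right)} = -1$ ($l{\left(C \right)} = -6 + 5 = -1$)
$y = 1412$ ($y = -1 - -1413 = -1 + 1413 = 1412$)
$I = - \frac{3535}{2}$ ($I = \frac{-66 - 7004}{4} = \frac{1}{4} \left(-7070\right) = - \frac{3535}{2} \approx -1767.5$)
$\left(\left(13085 + y\right) - 1398\right) - I = \left(\left(13085 + 1412\right) - 1398\right) - - \frac{3535}{2} = \left(14497 - 1398\right) + \frac{3535}{2} = 13099 + \frac{3535}{2} = \frac{29733}{2}$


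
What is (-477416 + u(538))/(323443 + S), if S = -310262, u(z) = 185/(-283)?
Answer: -135108913/3730223 ≈ -36.220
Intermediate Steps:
u(z) = -185/283 (u(z) = 185*(-1/283) = -185/283)
(-477416 + u(538))/(323443 + S) = (-477416 - 185/283)/(323443 - 310262) = -135108913/283/13181 = -135108913/283*1/13181 = -135108913/3730223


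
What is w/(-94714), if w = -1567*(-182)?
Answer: -142597/47357 ≈ -3.0111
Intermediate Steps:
w = 285194
w/(-94714) = 285194/(-94714) = 285194*(-1/94714) = -142597/47357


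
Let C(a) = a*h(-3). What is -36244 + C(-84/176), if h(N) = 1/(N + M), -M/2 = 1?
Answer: -7973659/220 ≈ -36244.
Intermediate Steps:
M = -2 (M = -2*1 = -2)
h(N) = 1/(-2 + N) (h(N) = 1/(N - 2) = 1/(-2 + N))
C(a) = -a/5 (C(a) = a/(-2 - 3) = a/(-5) = a*(-1/5) = -a/5)
-36244 + C(-84/176) = -36244 - (-84)/(5*176) = -36244 - 1/5*(-21/44) = -36244 + 21/220 = -7973659/220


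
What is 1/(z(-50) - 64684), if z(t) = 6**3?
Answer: -1/64468 ≈ -1.5512e-5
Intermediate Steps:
z(t) = 216
1/(z(-50) - 64684) = 1/(216 - 64684) = 1/(-64468) = -1/64468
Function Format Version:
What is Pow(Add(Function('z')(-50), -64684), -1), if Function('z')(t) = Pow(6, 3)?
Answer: Rational(-1, 64468) ≈ -1.5512e-5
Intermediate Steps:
Function('z')(t) = 216
Pow(Add(Function('z')(-50), -64684), -1) = Pow(Add(216, -64684), -1) = Pow(-64468, -1) = Rational(-1, 64468)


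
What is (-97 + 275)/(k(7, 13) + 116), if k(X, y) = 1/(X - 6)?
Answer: 178/117 ≈ 1.5214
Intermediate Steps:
k(X, y) = 1/(-6 + X)
(-97 + 275)/(k(7, 13) + 116) = (-97 + 275)/(1/(-6 + 7) + 116) = 178/(1/1 + 116) = 178/(1 + 116) = 178/117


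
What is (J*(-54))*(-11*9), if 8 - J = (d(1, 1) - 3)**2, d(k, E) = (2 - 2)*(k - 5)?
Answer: -5346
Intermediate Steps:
d(k, E) = 0 (d(k, E) = 0*(-5 + k) = 0)
J = -1 (J = 8 - (0 - 3)**2 = 8 - 1*(-3)**2 = 8 - 1*9 = 8 - 9 = -1)
(J*(-54))*(-11*9) = (-1*(-54))*(-11*9) = 54*(-99) = -5346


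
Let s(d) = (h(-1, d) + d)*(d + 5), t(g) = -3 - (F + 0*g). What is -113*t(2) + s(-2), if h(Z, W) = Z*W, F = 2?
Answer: 565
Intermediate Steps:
h(Z, W) = W*Z
t(g) = -5 (t(g) = -3 - (2 + 0*g) = -3 - (2 + 0) = -3 - 1*2 = -3 - 2 = -5)
s(d) = 0 (s(d) = (d*(-1) + d)*(d + 5) = (-d + d)*(5 + d) = 0*(5 + d) = 0)
-113*t(2) + s(-2) = -113*(-5) + 0 = 565 + 0 = 565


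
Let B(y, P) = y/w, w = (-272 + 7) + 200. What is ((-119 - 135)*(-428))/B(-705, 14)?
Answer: 1413256/141 ≈ 10023.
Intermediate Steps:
w = -65 (w = -265 + 200 = -65)
B(y, P) = -y/65 (B(y, P) = y/(-65) = y*(-1/65) = -y/65)
((-119 - 135)*(-428))/B(-705, 14) = ((-119 - 135)*(-428))/((-1/65*(-705))) = (-254*(-428))/(141/13) = 108712*(13/141) = 1413256/141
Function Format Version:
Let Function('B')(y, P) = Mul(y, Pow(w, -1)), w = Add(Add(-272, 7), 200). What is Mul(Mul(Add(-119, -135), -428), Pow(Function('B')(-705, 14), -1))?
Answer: Rational(1413256, 141) ≈ 10023.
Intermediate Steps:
w = -65 (w = Add(-265, 200) = -65)
Function('B')(y, P) = Mul(Rational(-1, 65), y) (Function('B')(y, P) = Mul(y, Pow(-65, -1)) = Mul(y, Rational(-1, 65)) = Mul(Rational(-1, 65), y))
Mul(Mul(Add(-119, -135), -428), Pow(Function('B')(-705, 14), -1)) = Mul(Mul(Add(-119, -135), -428), Pow(Mul(Rational(-1, 65), -705), -1)) = Mul(Mul(-254, -428), Pow(Rational(141, 13), -1)) = Mul(108712, Rational(13, 141)) = Rational(1413256, 141)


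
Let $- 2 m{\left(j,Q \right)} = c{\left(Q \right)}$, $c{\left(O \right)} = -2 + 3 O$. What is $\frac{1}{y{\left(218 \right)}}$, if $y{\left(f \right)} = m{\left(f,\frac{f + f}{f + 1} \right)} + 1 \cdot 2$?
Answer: $73$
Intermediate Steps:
$m{\left(j,Q \right)} = 1 - \frac{3 Q}{2}$ ($m{\left(j,Q \right)} = - \frac{-2 + 3 Q}{2} = 1 - \frac{3 Q}{2}$)
$y{\left(f \right)} = 3 - \frac{3 f}{1 + f}$ ($y{\left(f \right)} = \left(1 - \frac{3 \frac{f + f}{f + 1}}{2}\right) + 1 \cdot 2 = \left(1 - \frac{3 \frac{2 f}{1 + f}}{2}\right) + 2 = \left(1 - \frac{3 f}{1 + f}\right) + 2 = 3 - \frac{3 f}{1 + f}$)
$\frac{1}{y{\left(218 \right)}} = \frac{1}{3 \frac{1}{1 + 218}} = \frac{1}{3 \cdot \frac{1}{219}} = \frac{1}{\frac{1}{73}} = 73$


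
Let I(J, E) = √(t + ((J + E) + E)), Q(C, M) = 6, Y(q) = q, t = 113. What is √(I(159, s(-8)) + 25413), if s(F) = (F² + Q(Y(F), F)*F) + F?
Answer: √(25413 + 12*√2) ≈ 159.47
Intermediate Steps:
s(F) = F² + 7*F (s(F) = (F² + 6*F) + F = F² + 7*F)
I(J, E) = √(113 + J + 2*E) (I(J, E) = √(113 + ((J + E) + E)) = √(113 + ((E + J) + E)) = √(113 + (J + 2*E)) = √(113 + J + 2*E))
√(I(159, s(-8)) + 25413) = √(√(113 + 159 + 2*(-8*(7 - 8))) + 25413) = √(√(113 + 159 + 2*(-8*(-1))) + 25413) = √(√(113 + 159 + 2*8) + 25413) = √(√(113 + 159 + 16) + 25413) = √(√288 + 25413) = √(12*√2 + 25413) = √(25413 + 12*√2)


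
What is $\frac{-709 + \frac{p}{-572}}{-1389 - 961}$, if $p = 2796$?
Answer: $\frac{51043}{168025} \approx 0.30378$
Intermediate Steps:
$\frac{-709 + \frac{p}{-572}}{-1389 - 961} = \frac{-709 + \frac{2796}{-572}}{-1389 - 961} = \frac{-709 + 2796 \left(- \frac{1}{572}\right)}{-2350} = \left(-709 - \frac{699}{143}\right) \left(- \frac{1}{2350}\right) = \left(- \frac{102086}{143}\right) \left(- \frac{1}{2350}\right) = \frac{51043}{168025}$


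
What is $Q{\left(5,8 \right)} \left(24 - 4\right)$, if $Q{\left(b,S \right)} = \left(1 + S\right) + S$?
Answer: $340$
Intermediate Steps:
$Q{\left(b,S \right)} = 1 + 2 S$
$Q{\left(5,8 \right)} \left(24 - 4\right) = \left(1 + 2 \cdot 8\right) \left(24 - 4\right) = \left(1 + 16\right) 20 = 17 \cdot 20 = 340$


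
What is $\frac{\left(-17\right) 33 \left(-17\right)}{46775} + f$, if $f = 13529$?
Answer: $\frac{632828512}{46775} \approx 13529.0$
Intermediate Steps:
$\frac{\left(-17\right) 33 \left(-17\right)}{46775} + f = \frac{\left(-17\right) 33 \left(-17\right)}{46775} + 13529 = \left(-561\right) \left(-17\right) \frac{1}{46775} + 13529 = 9537 \cdot \frac{1}{46775} + 13529 = \frac{9537}{46775} + 13529 = \frac{632828512}{46775}$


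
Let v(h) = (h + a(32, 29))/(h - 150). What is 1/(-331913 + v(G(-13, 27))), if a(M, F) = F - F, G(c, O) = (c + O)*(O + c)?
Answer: -23/7633901 ≈ -3.0129e-6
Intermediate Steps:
G(c, O) = (O + c)**2 (G(c, O) = (O + c)*(O + c) = (O + c)**2)
a(M, F) = 0
v(h) = h/(-150 + h) (v(h) = (h + 0)/(h - 150) = h/(-150 + h))
1/(-331913 + v(G(-13, 27))) = 1/(-331913 + (27 - 13)**2/(-150 + (27 - 13)**2)) = 1/(-331913 + 14**2/(-150 + 14**2)) = 1/(-331913 + 196/(-150 + 196)) = 1/(-331913 + 196/46) = 1/(-331913 + 196*(1/46)) = 1/(-331913 + 98/23) = 1/(-7633901/23) = -23/7633901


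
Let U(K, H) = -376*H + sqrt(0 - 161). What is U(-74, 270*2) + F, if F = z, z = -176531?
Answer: -379571 + I*sqrt(161) ≈ -3.7957e+5 + 12.689*I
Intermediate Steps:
U(K, H) = -376*H + I*sqrt(161) (U(K, H) = -376*H + sqrt(-161) = -376*H + I*sqrt(161))
F = -176531
U(-74, 270*2) + F = (-101520*2 + I*sqrt(161)) - 176531 = (-376*540 + I*sqrt(161)) - 176531 = (-203040 + I*sqrt(161)) - 176531 = -379571 + I*sqrt(161)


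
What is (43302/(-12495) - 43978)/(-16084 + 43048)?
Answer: -6542243/4010895 ≈ -1.6311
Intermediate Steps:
(43302/(-12495) - 43978)/(-16084 + 43048) = (43302*(-1/12495) - 43978)/26964 = (-2062/595 - 43978)*(1/26964) = -26168972/595*1/26964 = -6542243/4010895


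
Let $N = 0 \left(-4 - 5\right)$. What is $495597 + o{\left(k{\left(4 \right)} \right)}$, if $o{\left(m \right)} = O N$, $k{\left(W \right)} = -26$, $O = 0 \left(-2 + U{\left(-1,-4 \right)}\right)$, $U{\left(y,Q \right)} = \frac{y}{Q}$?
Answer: $495597$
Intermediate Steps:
$N = 0$ ($N = 0 \left(-9\right) = 0$)
$O = 0$ ($O = 0 \left(-2 - \frac{1}{-4}\right) = 0 \left(-2 - - \frac{1}{4}\right) = 0 \left(-2 + \frac{1}{4}\right) = 0 \left(- \frac{7}{4}\right) = 0$)
$o{\left(m \right)} = 0$ ($o{\left(m \right)} = 0 \cdot 0 = 0$)
$495597 + o{\left(k{\left(4 \right)} \right)} = 495597 + 0 = 495597$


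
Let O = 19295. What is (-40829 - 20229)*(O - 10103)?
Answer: -561245136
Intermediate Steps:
(-40829 - 20229)*(O - 10103) = (-40829 - 20229)*(19295 - 10103) = -61058*9192 = -561245136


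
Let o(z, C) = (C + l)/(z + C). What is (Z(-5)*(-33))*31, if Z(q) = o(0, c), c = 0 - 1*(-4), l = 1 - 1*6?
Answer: 1023/4 ≈ 255.75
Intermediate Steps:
l = -5 (l = 1 - 6 = -5)
c = 4 (c = 0 + 4 = 4)
o(z, C) = (-5 + C)/(C + z) (o(z, C) = (C - 5)/(z + C) = (-5 + C)/(C + z))
Z(q) = -¼ (Z(q) = (-5 + 4)/(4 + 0) = -1/4 = (¼)*(-1) = -¼)
(Z(-5)*(-33))*31 = -¼*(-33)*31 = (33/4)*31 = 1023/4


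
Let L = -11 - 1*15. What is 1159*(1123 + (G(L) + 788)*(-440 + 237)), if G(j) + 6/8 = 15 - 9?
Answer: -741327693/4 ≈ -1.8533e+8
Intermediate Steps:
L = -26 (L = -11 - 15 = -26)
G(j) = 21/4 (G(j) = -3/4 + (15 - 9) = -3/4 + 6 = 21/4)
1159*(1123 + (G(L) + 788)*(-440 + 237)) = 1159*(1123 + (21/4 + 788)*(-440 + 237)) = 1159*(1123 + (3173/4)*(-203)) = 1159*(1123 - 644119/4) = 1159*(-639627/4) = -741327693/4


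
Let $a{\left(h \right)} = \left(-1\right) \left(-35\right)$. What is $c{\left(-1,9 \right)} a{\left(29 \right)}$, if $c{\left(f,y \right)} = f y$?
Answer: $-315$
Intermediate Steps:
$a{\left(h \right)} = 35$
$c{\left(-1,9 \right)} a{\left(29 \right)} = \left(-1\right) 9 \cdot 35 = \left(-9\right) 35 = -315$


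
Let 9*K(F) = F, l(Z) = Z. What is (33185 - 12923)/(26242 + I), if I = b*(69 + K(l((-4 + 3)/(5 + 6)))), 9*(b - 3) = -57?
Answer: 3008907/3862787 ≈ 0.77895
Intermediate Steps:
K(F) = F/9
b = -10/3 (b = 3 + (⅑)*(-57) = 3 - 19/3 = -10/3 ≈ -3.3333)
I = -68300/297 (I = -10*(69 + ((-4 + 3)/(5 + 6))/9)/3 = -10*(69 + (-1/11)/9)/3 = -10*(69 + (-1*1/11)/9)/3 = -10*(69 + (⅑)*(-1/11))/3 = -10*(69 - 1/99)/3 = -10/3*6830/99 = -68300/297 ≈ -229.97)
(33185 - 12923)/(26242 + I) = (33185 - 12923)/(26242 - 68300/297) = 20262/(7725574/297) = 20262*(297/7725574) = 3008907/3862787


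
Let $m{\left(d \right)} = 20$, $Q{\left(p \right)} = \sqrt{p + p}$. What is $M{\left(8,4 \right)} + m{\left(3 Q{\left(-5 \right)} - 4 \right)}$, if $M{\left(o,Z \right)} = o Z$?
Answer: $52$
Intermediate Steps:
$Q{\left(p \right)} = \sqrt{2} \sqrt{p}$ ($Q{\left(p \right)} = \sqrt{2 p} = \sqrt{2} \sqrt{p}$)
$M{\left(o,Z \right)} = Z o$
$M{\left(8,4 \right)} + m{\left(3 Q{\left(-5 \right)} - 4 \right)} = 4 \cdot 8 + 20 = 32 + 20 = 52$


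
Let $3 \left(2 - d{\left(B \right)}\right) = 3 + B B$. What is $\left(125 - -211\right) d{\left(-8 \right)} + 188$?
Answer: $-6644$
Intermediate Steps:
$d{\left(B \right)} = 1 - \frac{B^{2}}{3}$ ($d{\left(B \right)} = 2 - \frac{3 + B B}{3} = 2 - \frac{3 + B^{2}}{3} = 2 - \left(1 + \frac{B^{2}}{3}\right) = 1 - \frac{B^{2}}{3}$)
$\left(125 - -211\right) d{\left(-8 \right)} + 188 = \left(125 - -211\right) \left(1 - \frac{\left(-8\right)^{2}}{3}\right) + 188 = \left(125 + 211\right) \left(1 - \frac{64}{3}\right) + 188 = 336 \left(1 - \frac{64}{3}\right) + 188 = 336 \left(- \frac{61}{3}\right) + 188 = -6832 + 188 = -6644$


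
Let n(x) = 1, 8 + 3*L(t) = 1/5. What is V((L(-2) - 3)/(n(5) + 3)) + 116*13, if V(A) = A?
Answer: 7533/5 ≈ 1506.6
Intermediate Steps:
L(t) = -13/5 (L(t) = -8/3 + (1/3)/5 = -8/3 + (1/3)*(1/5) = -8/3 + 1/15 = -13/5)
V((L(-2) - 3)/(n(5) + 3)) + 116*13 = (-13/5 - 3)/(1 + 3) + 116*13 = -28/5/4 + 1508 = -28/5*1/4 + 1508 = -7/5 + 1508 = 7533/5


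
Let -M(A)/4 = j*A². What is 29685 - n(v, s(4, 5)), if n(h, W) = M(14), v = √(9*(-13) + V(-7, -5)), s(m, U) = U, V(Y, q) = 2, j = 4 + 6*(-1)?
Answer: 28117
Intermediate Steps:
j = -2 (j = 4 - 6 = -2)
M(A) = 8*A² (M(A) = -(-8)*A² = 8*A²)
v = I*√115 (v = √(9*(-13) + 2) = √(-117 + 2) = √(-115) = I*√115 ≈ 10.724*I)
n(h, W) = 1568 (n(h, W) = 8*14² = 8*196 = 1568)
29685 - n(v, s(4, 5)) = 29685 - 1*1568 = 29685 - 1568 = 28117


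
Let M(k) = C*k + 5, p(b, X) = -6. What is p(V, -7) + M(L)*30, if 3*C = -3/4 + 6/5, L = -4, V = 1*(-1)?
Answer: 126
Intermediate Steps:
V = -1
C = 3/20 (C = (-3/4 + 6/5)/3 = (-3*¼ + 6*(⅕))/3 = (-¾ + 6/5)/3 = (⅓)*(9/20) = 3/20 ≈ 0.15000)
M(k) = 5 + 3*k/20 (M(k) = 3*k/20 + 5 = 5 + 3*k/20)
p(V, -7) + M(L)*30 = -6 + (5 + (3/20)*(-4))*30 = -6 + (5 - ⅗)*30 = -6 + (22/5)*30 = -6 + 132 = 126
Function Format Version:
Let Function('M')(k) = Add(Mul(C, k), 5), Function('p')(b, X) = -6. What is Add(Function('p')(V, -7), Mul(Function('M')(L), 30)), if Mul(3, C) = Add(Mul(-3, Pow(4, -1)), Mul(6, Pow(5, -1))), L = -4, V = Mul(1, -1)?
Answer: 126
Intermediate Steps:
V = -1
C = Rational(3, 20) (C = Mul(Rational(1, 3), Add(Mul(-3, Pow(4, -1)), Mul(6, Pow(5, -1)))) = Mul(Rational(1, 3), Add(Mul(-3, Rational(1, 4)), Mul(6, Rational(1, 5)))) = Mul(Rational(1, 3), Add(Rational(-3, 4), Rational(6, 5))) = Mul(Rational(1, 3), Rational(9, 20)) = Rational(3, 20) ≈ 0.15000)
Function('M')(k) = Add(5, Mul(Rational(3, 20), k)) (Function('M')(k) = Add(Mul(Rational(3, 20), k), 5) = Add(5, Mul(Rational(3, 20), k)))
Add(Function('p')(V, -7), Mul(Function('M')(L), 30)) = Add(-6, Mul(Add(5, Mul(Rational(3, 20), -4)), 30)) = Add(-6, Mul(Add(5, Rational(-3, 5)), 30)) = Add(-6, Mul(Rational(22, 5), 30)) = Add(-6, 132) = 126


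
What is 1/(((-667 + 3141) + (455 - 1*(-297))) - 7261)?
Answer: -1/4035 ≈ -0.00024783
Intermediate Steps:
1/(((-667 + 3141) + (455 - 1*(-297))) - 7261) = 1/((2474 + (455 + 297)) - 7261) = 1/((2474 + 752) - 7261) = 1/(3226 - 7261) = 1/(-4035) = -1/4035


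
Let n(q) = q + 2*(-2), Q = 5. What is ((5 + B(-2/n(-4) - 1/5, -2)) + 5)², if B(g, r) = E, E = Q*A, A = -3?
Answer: 25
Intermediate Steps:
n(q) = -4 + q (n(q) = q - 4 = -4 + q)
E = -15 (E = 5*(-3) = -15)
B(g, r) = -15
((5 + B(-2/n(-4) - 1/5, -2)) + 5)² = ((5 - 15) + 5)² = (-10 + 5)² = (-5)² = 25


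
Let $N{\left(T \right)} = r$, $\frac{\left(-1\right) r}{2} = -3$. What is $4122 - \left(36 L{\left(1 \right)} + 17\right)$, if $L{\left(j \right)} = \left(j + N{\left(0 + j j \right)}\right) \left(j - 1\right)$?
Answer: $4105$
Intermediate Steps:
$r = 6$ ($r = \left(-2\right) \left(-3\right) = 6$)
$N{\left(T \right)} = 6$
$L{\left(j \right)} = \left(-1 + j\right) \left(6 + j\right)$ ($L{\left(j \right)} = \left(j + 6\right) \left(j - 1\right) = \left(6 + j\right) \left(-1 + j\right) = \left(-1 + j\right) \left(6 + j\right)$)
$4122 - \left(36 L{\left(1 \right)} + 17\right) = 4122 - \left(36 \left(-6 + 1^{2} + 5 \cdot 1\right) + 17\right) = 4122 - \left(36 \left(-6 + 1 + 5\right) + 17\right) = 4122 - \left(36 \cdot 0 + 17\right) = 4122 - \left(0 + 17\right) = 4122 - 17 = 4105$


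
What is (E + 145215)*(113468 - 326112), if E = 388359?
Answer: -113461309656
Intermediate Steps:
(E + 145215)*(113468 - 326112) = (388359 + 145215)*(113468 - 326112) = 533574*(-212644) = -113461309656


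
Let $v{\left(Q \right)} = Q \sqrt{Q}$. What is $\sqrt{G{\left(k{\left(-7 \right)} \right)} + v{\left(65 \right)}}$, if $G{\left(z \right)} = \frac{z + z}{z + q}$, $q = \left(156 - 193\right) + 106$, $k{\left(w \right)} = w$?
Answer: $\frac{\sqrt{-217 + 62465 \sqrt{65}}}{31} \approx 22.887$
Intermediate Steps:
$q = 69$ ($q = \left(156 - 193\right) + 106 = -37 + 106 = 69$)
$v{\left(Q \right)} = Q^{\frac{3}{2}}$
$G{\left(z \right)} = \frac{2 z}{69 + z}$ ($G{\left(z \right)} = \frac{z + z}{z + 69} = \frac{2 z}{69 + z}$)
$\sqrt{G{\left(k{\left(-7 \right)} \right)} + v{\left(65 \right)}} = \sqrt{2 \left(-7\right) \frac{1}{69 - 7} + 65^{\frac{3}{2}}} = \sqrt{2 \left(-7\right) \frac{1}{62} + 65 \sqrt{65}} = \sqrt{- \frac{7}{31} + 65 \sqrt{65}}$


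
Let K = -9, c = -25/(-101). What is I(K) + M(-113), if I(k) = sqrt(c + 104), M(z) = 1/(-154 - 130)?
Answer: -1/284 + sqrt(1063429)/101 ≈ 10.207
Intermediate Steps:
c = 25/101 (c = -25*(-1/101) = 25/101 ≈ 0.24752)
M(z) = -1/284 (M(z) = 1/(-284) = -1/284)
I(k) = sqrt(1063429)/101 (I(k) = sqrt(25/101 + 104) = sqrt(10529/101) = sqrt(1063429)/101)
I(K) + M(-113) = sqrt(1063429)/101 - 1/284 = -1/284 + sqrt(1063429)/101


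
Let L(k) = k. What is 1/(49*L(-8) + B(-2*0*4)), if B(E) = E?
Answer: -1/392 ≈ -0.0025510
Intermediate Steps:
1/(49*L(-8) + B(-2*0*4)) = 1/(49*(-8) - 2*0*4) = 1/(-392 + 0*4) = 1/(-392 + 0) = 1/(-392) = -1/392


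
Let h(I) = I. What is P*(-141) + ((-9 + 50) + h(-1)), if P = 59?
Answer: -8279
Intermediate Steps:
P*(-141) + ((-9 + 50) + h(-1)) = 59*(-141) + ((-9 + 50) - 1) = -8319 + (41 - 1) = -8319 + 40 = -8279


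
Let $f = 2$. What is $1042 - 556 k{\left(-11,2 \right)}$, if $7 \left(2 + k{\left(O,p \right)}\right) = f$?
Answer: $\frac{13966}{7} \approx 1995.1$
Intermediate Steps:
$k{\left(O,p \right)} = - \frac{12}{7}$ ($k{\left(O,p \right)} = -2 + \frac{1}{7} \cdot 2 = -2 + \frac{2}{7} = - \frac{12}{7}$)
$1042 - 556 k{\left(-11,2 \right)} = 1042 - - \frac{6672}{7} = 1042 + \frac{6672}{7} = \frac{13966}{7}$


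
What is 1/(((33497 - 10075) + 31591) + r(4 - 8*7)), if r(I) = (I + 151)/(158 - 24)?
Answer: 134/7371841 ≈ 1.8177e-5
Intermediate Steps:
r(I) = 151/134 + I/134 (r(I) = (151 + I)/134 = (151 + I)*(1/134) = 151/134 + I/134)
1/(((33497 - 10075) + 31591) + r(4 - 8*7)) = 1/(((33497 - 10075) + 31591) + (151/134 + (4 - 8*7)/134)) = 1/((23422 + 31591) + (151/134 + (4 - 56)/134)) = 1/(55013 + (151/134 + (1/134)*(-52))) = 1/(55013 + (151/134 - 26/67)) = 1/(55013 + 99/134) = 1/(7371841/134) = 134/7371841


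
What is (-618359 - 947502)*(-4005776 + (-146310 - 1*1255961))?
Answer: 8468249883467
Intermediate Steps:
(-618359 - 947502)*(-4005776 + (-146310 - 1*1255961)) = -1565861*(-4005776 + (-146310 - 1255961)) = -1565861*(-4005776 - 1402271) = -1565861*(-5408047) = 8468249883467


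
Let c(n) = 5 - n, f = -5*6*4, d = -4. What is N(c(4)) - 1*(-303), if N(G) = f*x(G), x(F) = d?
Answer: 783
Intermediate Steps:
x(F) = -4
f = -120 (f = -30*4 = -120)
N(G) = 480 (N(G) = -120*(-4) = 480)
N(c(4)) - 1*(-303) = 480 - 1*(-303) = 480 + 303 = 783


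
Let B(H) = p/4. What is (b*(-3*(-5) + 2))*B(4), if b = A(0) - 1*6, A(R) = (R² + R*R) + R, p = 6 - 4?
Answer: -51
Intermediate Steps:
p = 2
B(H) = ½ (B(H) = 2/4 = 2*(¼) = ½)
A(R) = R + 2*R² (A(R) = (R² + R²) + R = 2*R² + R = R + 2*R²)
b = -6 (b = 0*(1 + 2*0) - 1*6 = 0*(1 + 0) - 6 = 0*1 - 6 = 0 - 6 = -6)
(b*(-3*(-5) + 2))*B(4) = -6*(-3*(-5) + 2)*(½) = -6*(15 + 2)*(½) = -6*17*(½) = -102*½ = -51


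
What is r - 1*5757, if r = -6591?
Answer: -12348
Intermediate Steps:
r - 1*5757 = -6591 - 1*5757 = -6591 - 5757 = -12348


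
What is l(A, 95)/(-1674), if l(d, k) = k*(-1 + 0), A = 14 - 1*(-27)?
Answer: 95/1674 ≈ 0.056750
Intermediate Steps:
A = 41 (A = 14 + 27 = 41)
l(d, k) = -k (l(d, k) = k*(-1) = -k)
l(A, 95)/(-1674) = -1*95/(-1674) = -95*(-1/1674) = 95/1674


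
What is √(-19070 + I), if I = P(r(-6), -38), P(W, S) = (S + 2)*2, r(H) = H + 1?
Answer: I*√19142 ≈ 138.35*I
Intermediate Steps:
r(H) = 1 + H
P(W, S) = 4 + 2*S (P(W, S) = (2 + S)*2 = 4 + 2*S)
I = -72 (I = 4 + 2*(-38) = 4 - 76 = -72)
√(-19070 + I) = √(-19070 - 72) = √(-19142) = I*√19142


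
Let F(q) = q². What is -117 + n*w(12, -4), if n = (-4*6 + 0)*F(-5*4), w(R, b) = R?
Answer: -115317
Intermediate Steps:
n = -9600 (n = (-4*6 + 0)*(-5*4)² = (-24 + 0)*(-20)² = -24*400 = -9600)
-117 + n*w(12, -4) = -117 - 9600*12 = -117 - 115200 = -115317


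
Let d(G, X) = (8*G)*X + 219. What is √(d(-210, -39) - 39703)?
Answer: 2*√6509 ≈ 161.36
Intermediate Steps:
d(G, X) = 219 + 8*G*X (d(G, X) = 8*G*X + 219 = 219 + 8*G*X)
√(d(-210, -39) - 39703) = √((219 + 8*(-210)*(-39)) - 39703) = √((219 + 65520) - 39703) = √(65739 - 39703) = √26036 = 2*√6509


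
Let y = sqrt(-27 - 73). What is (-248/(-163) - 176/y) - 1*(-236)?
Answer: 38716/163 + 88*I/5 ≈ 237.52 + 17.6*I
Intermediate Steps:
y = 10*I (y = sqrt(-100) = 10*I ≈ 10.0*I)
(-248/(-163) - 176/y) - 1*(-236) = (-248/(-163) - 176*(-I/10)) - 1*(-236) = (-248*(-1/163) - (-88)*I/5) + 236 = (248/163 + 88*I/5) + 236 = 38716/163 + 88*I/5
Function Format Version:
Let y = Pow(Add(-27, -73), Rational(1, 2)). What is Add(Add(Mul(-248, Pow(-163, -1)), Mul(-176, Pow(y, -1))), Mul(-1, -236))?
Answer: Add(Rational(38716, 163), Mul(Rational(88, 5), I)) ≈ Add(237.52, Mul(17.600, I))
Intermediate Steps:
y = Mul(10, I) (y = Pow(-100, Rational(1, 2)) = Mul(10, I) ≈ Mul(10.000, I))
Add(Add(Mul(-248, Pow(-163, -1)), Mul(-176, Pow(y, -1))), Mul(-1, -236)) = Add(Add(Mul(-248, Pow(-163, -1)), Mul(-176, Pow(Mul(10, I), -1))), Mul(-1, -236)) = Add(Add(Mul(-248, Rational(-1, 163)), Mul(-176, Mul(Rational(-1, 10), I))), 236) = Add(Add(Rational(248, 163), Mul(Rational(88, 5), I)), 236) = Add(Rational(38716, 163), Mul(Rational(88, 5), I))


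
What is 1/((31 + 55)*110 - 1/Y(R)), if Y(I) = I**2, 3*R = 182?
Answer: 33124/313353031 ≈ 0.00010571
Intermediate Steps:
R = 182/3 (R = (1/3)*182 = 182/3 ≈ 60.667)
1/((31 + 55)*110 - 1/Y(R)) = 1/((31 + 55)*110 - 1/((182/3)**2)) = 1/(86*110 - 1/33124/9) = 1/(9460 - 1*9/33124) = 1/(9460 - 9/33124) = 1/(313353031/33124) = 33124/313353031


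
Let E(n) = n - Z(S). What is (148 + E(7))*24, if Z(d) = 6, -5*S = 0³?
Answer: 3576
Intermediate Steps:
S = 0 (S = -⅕*0³ = -⅕*0 = 0)
E(n) = -6 + n (E(n) = n - 1*6 = n - 6 = -6 + n)
(148 + E(7))*24 = (148 + (-6 + 7))*24 = (148 + 1)*24 = 149*24 = 3576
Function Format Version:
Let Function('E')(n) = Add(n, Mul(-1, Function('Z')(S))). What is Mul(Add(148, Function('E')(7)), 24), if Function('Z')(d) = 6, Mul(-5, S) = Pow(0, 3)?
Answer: 3576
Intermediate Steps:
S = 0 (S = Mul(Rational(-1, 5), Pow(0, 3)) = Mul(Rational(-1, 5), 0) = 0)
Function('E')(n) = Add(-6, n) (Function('E')(n) = Add(n, Mul(-1, 6)) = Add(n, -6) = Add(-6, n))
Mul(Add(148, Function('E')(7)), 24) = Mul(Add(148, Add(-6, 7)), 24) = Mul(Add(148, 1), 24) = Mul(149, 24) = 3576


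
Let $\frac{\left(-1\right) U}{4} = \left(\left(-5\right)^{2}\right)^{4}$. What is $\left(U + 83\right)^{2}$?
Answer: $2441146881889$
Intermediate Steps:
$U = -1562500$ ($U = - 4 \left(\left(-5\right)^{2}\right)^{4} = - 4 \cdot 25^{4} = \left(-4\right) 390625 = -1562500$)
$\left(U + 83\right)^{2} = \left(-1562500 + 83\right)^{2} = \left(-1562417\right)^{2} = 2441146881889$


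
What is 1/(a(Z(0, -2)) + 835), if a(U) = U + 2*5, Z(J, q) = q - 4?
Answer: 1/839 ≈ 0.0011919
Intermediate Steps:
Z(J, q) = -4 + q
a(U) = 10 + U (a(U) = U + 10 = 10 + U)
1/(a(Z(0, -2)) + 835) = 1/((10 + (-4 - 2)) + 835) = 1/((10 - 6) + 835) = 1/(4 + 835) = 1/839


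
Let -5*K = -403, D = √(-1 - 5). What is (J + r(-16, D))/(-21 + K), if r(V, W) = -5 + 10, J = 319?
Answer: 810/149 ≈ 5.4362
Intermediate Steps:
D = I*√6 (D = √(-6) = I*√6 ≈ 2.4495*I)
K = 403/5 (K = -⅕*(-403) = 403/5 ≈ 80.600)
r(V, W) = 5
(J + r(-16, D))/(-21 + K) = (319 + 5)/(-21 + 403/5) = 324/(298/5) = 324*(5/298) = 810/149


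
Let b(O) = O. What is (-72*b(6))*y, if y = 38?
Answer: -16416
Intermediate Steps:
(-72*b(6))*y = -72*6*38 = -432*38 = -16416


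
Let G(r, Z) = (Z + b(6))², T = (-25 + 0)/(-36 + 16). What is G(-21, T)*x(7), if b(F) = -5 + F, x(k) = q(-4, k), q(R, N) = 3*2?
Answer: 243/8 ≈ 30.375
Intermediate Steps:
q(R, N) = 6
x(k) = 6
T = 5/4 (T = -25/(-20) = -25*(-1/20) = 5/4 ≈ 1.2500)
G(r, Z) = (1 + Z)² (G(r, Z) = (Z + (-5 + 6))² = (Z + 1)² = (1 + Z)²)
G(-21, T)*x(7) = (1 + 5/4)²*6 = (9/4)²*6 = (81/16)*6 = 243/8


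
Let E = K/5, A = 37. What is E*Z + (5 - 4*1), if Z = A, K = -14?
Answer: -513/5 ≈ -102.60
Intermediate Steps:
Z = 37
E = -14/5 ≈ -2.8000
E*Z + (5 - 4*1) = -14/5*37 + (5 - 4*1) = -518/5 + (5 - 4) = -518/5 + 1 = -513/5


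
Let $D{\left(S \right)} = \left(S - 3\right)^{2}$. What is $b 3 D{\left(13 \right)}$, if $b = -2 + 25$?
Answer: $6900$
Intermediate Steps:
$D{\left(S \right)} = \left(-3 + S\right)^{2}$
$b = 23$
$b 3 D{\left(13 \right)} = 23 \cdot 3 \left(-3 + 13\right)^{2} = 69 \cdot 10^{2} = 69 \cdot 100 = 6900$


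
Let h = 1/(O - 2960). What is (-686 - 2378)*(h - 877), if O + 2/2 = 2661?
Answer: 201535366/75 ≈ 2.6871e+6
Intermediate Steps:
O = 2660 (O = -1 + 2661 = 2660)
h = -1/300 (h = 1/(2660 - 2960) = 1/(-300) = -1/300 ≈ -0.0033333)
(-686 - 2378)*(h - 877) = (-686 - 2378)*(-1/300 - 877) = -3064*(-263101/300) = 201535366/75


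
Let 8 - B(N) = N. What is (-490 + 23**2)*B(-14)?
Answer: 858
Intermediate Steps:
B(N) = 8 - N
(-490 + 23**2)*B(-14) = (-490 + 23**2)*(8 - 1*(-14)) = (-490 + 529)*(8 + 14) = 39*22 = 858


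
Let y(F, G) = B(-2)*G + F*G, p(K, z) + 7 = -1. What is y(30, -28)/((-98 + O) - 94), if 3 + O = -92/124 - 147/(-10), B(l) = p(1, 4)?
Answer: 190960/56123 ≈ 3.4025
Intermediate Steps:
p(K, z) = -8 (p(K, z) = -7 - 1 = -8)
B(l) = -8
O = 3397/310 (O = -3 + (-92/124 - 147/(-10)) = -3 + (-92*1/124 - 147*(-1/10)) = -3 + (-23/31 + 147/10) = -3 + 4327/310 = 3397/310 ≈ 10.958)
y(F, G) = -8*G + F*G
y(30, -28)/((-98 + O) - 94) = (-28*(-8 + 30))/((-98 + 3397/310) - 94) = (-28*22)/(-26983/310 - 94) = -616/(-56123/310) = -616*(-310/56123) = 190960/56123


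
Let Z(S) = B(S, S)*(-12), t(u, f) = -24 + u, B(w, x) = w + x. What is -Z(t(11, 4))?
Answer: -312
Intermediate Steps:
Z(S) = -24*S (Z(S) = (S + S)*(-12) = (2*S)*(-12) = -24*S)
-Z(t(11, 4)) = -(-24)*(-24 + 11) = -(-24)*(-13) = -1*312 = -312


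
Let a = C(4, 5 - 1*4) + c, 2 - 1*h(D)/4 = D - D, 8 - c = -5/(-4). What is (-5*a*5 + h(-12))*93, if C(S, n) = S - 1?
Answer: -87699/4 ≈ -21925.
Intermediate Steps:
C(S, n) = -1 + S
c = 27/4 (c = 8 - (-5)/(-4) = 8 - (-5)*(-1)/4 = 8 - 1*5/4 = 8 - 5/4 = 27/4 ≈ 6.7500)
h(D) = 8 (h(D) = 8 - 4*(D - D) = 8 - 4*0 = 8 + 0 = 8)
a = 39/4 (a = (-1 + 4) + 27/4 = 3 + 27/4 = 39/4 ≈ 9.7500)
(-5*a*5 + h(-12))*93 = (-5*39/4*5 + 8)*93 = (-195/4*5 + 8)*93 = (-975/4 + 8)*93 = -943/4*93 = -87699/4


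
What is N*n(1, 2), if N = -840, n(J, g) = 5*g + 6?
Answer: -13440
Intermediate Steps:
n(J, g) = 6 + 5*g
N*n(1, 2) = -840*(6 + 5*2) = -840*(6 + 10) = -840*16 = -13440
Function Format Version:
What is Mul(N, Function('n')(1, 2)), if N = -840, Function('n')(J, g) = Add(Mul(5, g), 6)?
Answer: -13440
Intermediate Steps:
Function('n')(J, g) = Add(6, Mul(5, g))
Mul(N, Function('n')(1, 2)) = Mul(-840, Add(6, Mul(5, 2))) = Mul(-840, Add(6, 10)) = Mul(-840, 16) = -13440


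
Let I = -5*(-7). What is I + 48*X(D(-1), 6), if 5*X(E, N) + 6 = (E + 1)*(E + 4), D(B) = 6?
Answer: 3247/5 ≈ 649.40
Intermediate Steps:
I = 35
X(E, N) = -6/5 + (1 + E)*(4 + E)/5 (X(E, N) = -6/5 + ((E + 1)*(E + 4))/5 = -6/5 + ((1 + E)*(4 + E))/5 = -6/5 + (1 + E)*(4 + E)/5)
I + 48*X(D(-1), 6) = 35 + 48*(-2/5 + 6 + (1/5)*6**2) = 35 + 48*(-2/5 + 6 + (1/5)*36) = 35 + 48*(-2/5 + 6 + 36/5) = 35 + 48*(64/5) = 35 + 3072/5 = 3247/5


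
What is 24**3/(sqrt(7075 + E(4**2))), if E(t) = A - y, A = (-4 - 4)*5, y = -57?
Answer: 2304*sqrt(197)/197 ≈ 164.15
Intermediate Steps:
A = -40 (A = -8*5 = -40)
E(t) = 17 (E(t) = -40 - 1*(-57) = -40 + 57 = 17)
24**3/(sqrt(7075 + E(4**2))) = 24**3/(sqrt(7075 + 17)) = 13824/(sqrt(7092)) = 13824/((6*sqrt(197))) = 13824*(sqrt(197)/1182) = 2304*sqrt(197)/197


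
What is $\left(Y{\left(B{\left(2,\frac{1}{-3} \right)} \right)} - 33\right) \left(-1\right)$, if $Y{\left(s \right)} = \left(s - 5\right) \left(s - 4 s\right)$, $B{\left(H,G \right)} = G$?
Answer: $\frac{115}{3} \approx 38.333$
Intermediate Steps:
$Y{\left(s \right)} = - 3 s \left(-5 + s\right)$ ($Y{\left(s \right)} = \left(-5 + s\right) \left(- 3 s\right) = - 3 s \left(-5 + s\right)$)
$\left(Y{\left(B{\left(2,\frac{1}{-3} \right)} \right)} - 33\right) \left(-1\right) = \left(\frac{3 \left(5 - \frac{1}{-3}\right)}{-3} - 33\right) \left(-1\right) = \left(3 \left(- \frac{1}{3}\right) \left(5 - - \frac{1}{3}\right) - 33\right) \left(-1\right) = \left(3 \left(- \frac{1}{3}\right) \left(5 + \frac{1}{3}\right) - 33\right) \left(-1\right) = \left(3 \left(- \frac{1}{3}\right) \frac{16}{3} - 33\right) \left(-1\right) = \left(- \frac{16}{3} - 33\right) \left(-1\right) = \left(- \frac{115}{3}\right) \left(-1\right) = \frac{115}{3}$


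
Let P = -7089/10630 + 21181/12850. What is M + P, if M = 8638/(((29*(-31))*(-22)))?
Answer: 95783953116/67539644975 ≈ 1.4182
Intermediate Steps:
P = 6703019/6829775 (P = -7089*1/10630 + 21181*(1/12850) = -7089/10630 + 21181/12850 = 6703019/6829775 ≈ 0.98144)
M = 4319/9889 (M = 8638/((-899*(-22))) = 8638/19778 = 8638*(1/19778) = 4319/9889 ≈ 0.43675)
M + P = 4319/9889 + 6703019/6829775 = 95783953116/67539644975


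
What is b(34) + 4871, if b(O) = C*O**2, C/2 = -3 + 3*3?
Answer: 18743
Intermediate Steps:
C = 12 (C = 2*(-3 + 3*3) = 2*(-3 + 9) = 2*6 = 12)
b(O) = 12*O**2
b(34) + 4871 = 12*34**2 + 4871 = 12*1156 + 4871 = 13872 + 4871 = 18743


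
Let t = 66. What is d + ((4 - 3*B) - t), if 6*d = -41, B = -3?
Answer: -359/6 ≈ -59.833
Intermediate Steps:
d = -41/6 (d = (⅙)*(-41) = -41/6 ≈ -6.8333)
d + ((4 - 3*B) - t) = -41/6 + ((4 - 3*(-3)) - 1*66) = -41/6 + ((4 + 9) - 66) = -41/6 + (13 - 66) = -41/6 - 53 = -359/6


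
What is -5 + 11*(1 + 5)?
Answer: 61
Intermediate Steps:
-5 + 11*(1 + 5) = -5 + 11*6 = -5 + 66 = 61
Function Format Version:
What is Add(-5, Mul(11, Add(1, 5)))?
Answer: 61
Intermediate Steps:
Add(-5, Mul(11, Add(1, 5))) = Add(-5, Mul(11, 6)) = Add(-5, 66) = 61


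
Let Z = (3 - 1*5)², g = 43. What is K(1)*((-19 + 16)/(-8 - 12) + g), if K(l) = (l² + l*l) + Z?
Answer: 2589/10 ≈ 258.90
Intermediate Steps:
Z = 4 (Z = (3 - 5)² = (-2)² = 4)
K(l) = 4 + 2*l² (K(l) = (l² + l*l) + 4 = (l² + l²) + 4 = 2*l² + 4 = 4 + 2*l²)
K(1)*((-19 + 16)/(-8 - 12) + g) = (4 + 2*1²)*((-19 + 16)/(-8 - 12) + 43) = (4 + 2*1)*(-3/(-20) + 43) = (4 + 2)*(-3*(-1/20) + 43) = 6*(3/20 + 43) = 6*(863/20) = 2589/10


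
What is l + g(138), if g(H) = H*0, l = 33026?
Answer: 33026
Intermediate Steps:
g(H) = 0
l + g(138) = 33026 + 0 = 33026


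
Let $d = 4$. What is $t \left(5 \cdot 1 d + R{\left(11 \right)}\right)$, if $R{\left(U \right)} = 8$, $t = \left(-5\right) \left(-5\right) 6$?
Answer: $4200$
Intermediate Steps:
$t = 150$ ($t = 25 \cdot 6 = 150$)
$t \left(5 \cdot 1 d + R{\left(11 \right)}\right) = 150 \left(5 \cdot 1 \cdot 4 + 8\right) = 150 \left(5 \cdot 4 + 8\right) = 150 \left(20 + 8\right) = 150 \cdot 28 = 4200$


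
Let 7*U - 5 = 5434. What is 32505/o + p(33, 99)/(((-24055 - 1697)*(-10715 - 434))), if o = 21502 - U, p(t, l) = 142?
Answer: 933248254819/595033501980 ≈ 1.5684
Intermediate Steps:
U = 777 (U = 5/7 + (⅐)*5434 = 5/7 + 5434/7 = 777)
o = 20725 (o = 21502 - 1*777 = 21502 - 777 = 20725)
32505/o + p(33, 99)/(((-24055 - 1697)*(-10715 - 434))) = 32505/20725 + 142/(((-24055 - 1697)*(-10715 - 434))) = 32505*(1/20725) + 142/((-25752*(-11149))) = 6501/4145 + 142/287109048 = 6501/4145 + 142*(1/287109048) = 6501/4145 + 71/143554524 = 933248254819/595033501980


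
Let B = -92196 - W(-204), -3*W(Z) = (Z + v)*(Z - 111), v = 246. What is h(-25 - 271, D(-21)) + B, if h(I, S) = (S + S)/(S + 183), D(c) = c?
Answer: -2608369/27 ≈ -96606.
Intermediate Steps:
W(Z) = -(-111 + Z)*(246 + Z)/3 (W(Z) = -(Z + 246)*(Z - 111)/3 = -(246 + Z)*(-111 + Z)/3 = -(-111 + Z)*(246 + Z)/3)
h(I, S) = 2*S/(183 + S) (h(I, S) = (2*S)/(183 + S) = 2*S/(183 + S))
B = -96606 (B = -92196 - (9102 - 45*(-204) - ⅓*(-204)²) = -92196 - (9102 + 9180 - ⅓*41616) = -92196 - (9102 + 9180 - 13872) = -92196 - 1*4410 = -92196 - 4410 = -96606)
h(-25 - 271, D(-21)) + B = 2*(-21)/(183 - 21) - 96606 = 2*(-21)/162 - 96606 = 2*(-21)*(1/162) - 96606 = -7/27 - 96606 = -2608369/27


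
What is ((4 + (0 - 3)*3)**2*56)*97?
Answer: 135800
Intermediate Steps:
((4 + (0 - 3)*3)**2*56)*97 = ((4 - 3*3)**2*56)*97 = ((4 - 9)**2*56)*97 = ((-5)**2*56)*97 = (25*56)*97 = 1400*97 = 135800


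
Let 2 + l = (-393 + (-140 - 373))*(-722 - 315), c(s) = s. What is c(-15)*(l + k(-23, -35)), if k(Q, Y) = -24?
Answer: -14092440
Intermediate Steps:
l = 939520 (l = -2 + (-393 + (-140 - 373))*(-722 - 315) = -2 + (-393 - 513)*(-1037) = -2 - 906*(-1037) = -2 + 939522 = 939520)
c(-15)*(l + k(-23, -35)) = -15*(939520 - 24) = -15*939496 = -14092440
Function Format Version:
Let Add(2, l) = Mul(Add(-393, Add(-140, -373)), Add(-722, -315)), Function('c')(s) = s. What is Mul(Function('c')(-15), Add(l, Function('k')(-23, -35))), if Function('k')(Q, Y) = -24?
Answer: -14092440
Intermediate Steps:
l = 939520 (l = Add(-2, Mul(Add(-393, Add(-140, -373)), Add(-722, -315))) = Add(-2, Mul(Add(-393, -513), -1037)) = Add(-2, Mul(-906, -1037)) = Add(-2, 939522) = 939520)
Mul(Function('c')(-15), Add(l, Function('k')(-23, -35))) = Mul(-15, Add(939520, -24)) = Mul(-15, 939496) = -14092440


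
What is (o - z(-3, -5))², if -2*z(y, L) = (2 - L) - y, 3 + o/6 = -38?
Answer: 58081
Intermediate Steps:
o = -246 (o = -18 + 6*(-38) = -18 - 228 = -246)
z(y, L) = -1 + L/2 + y/2 (z(y, L) = -((2 - L) - y)/2 = -(2 - L - y)/2 = -1 + L/2 + y/2)
(o - z(-3, -5))² = (-246 - (-1 + (½)*(-5) + (½)*(-3)))² = (-246 - (-1 - 5/2 - 3/2))² = (-246 - 1*(-5))² = (-246 + 5)² = (-241)² = 58081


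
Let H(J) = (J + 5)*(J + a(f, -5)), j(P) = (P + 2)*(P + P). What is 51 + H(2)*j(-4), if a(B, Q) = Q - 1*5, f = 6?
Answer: -845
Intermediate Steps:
j(P) = 2*P*(2 + P) (j(P) = (2 + P)*(2*P) = 2*P*(2 + P))
a(B, Q) = -5 + Q (a(B, Q) = Q - 5 = -5 + Q)
H(J) = (-10 + J)*(5 + J) (H(J) = (J + 5)*(J + (-5 - 5)) = (5 + J)*(J - 10) = (5 + J)*(-10 + J) = (-10 + J)*(5 + J))
51 + H(2)*j(-4) = 51 + (-50 + 2² - 5*2)*(2*(-4)*(2 - 4)) = 51 + (-50 + 4 - 10)*(2*(-4)*(-2)) = 51 - 56*16 = 51 - 896 = -845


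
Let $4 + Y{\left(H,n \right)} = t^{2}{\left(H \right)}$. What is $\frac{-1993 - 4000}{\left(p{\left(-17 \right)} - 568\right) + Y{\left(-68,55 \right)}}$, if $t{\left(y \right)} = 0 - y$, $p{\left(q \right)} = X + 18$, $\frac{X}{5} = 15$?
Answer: $- \frac{5993}{4145} \approx -1.4458$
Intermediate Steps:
$X = 75$ ($X = 5 \cdot 15 = 75$)
$p{\left(q \right)} = 93$ ($p{\left(q \right)} = 75 + 18 = 93$)
$t{\left(y \right)} = - y$
$Y{\left(H,n \right)} = -4 + H^{2}$ ($Y{\left(H,n \right)} = -4 + \left(- H\right)^{2} = -4 + H^{2}$)
$\frac{-1993 - 4000}{\left(p{\left(-17 \right)} - 568\right) + Y{\left(-68,55 \right)}} = \frac{-1993 - 4000}{\left(93 - 568\right) - \left(4 - \left(-68\right)^{2}\right)} = - \frac{5993}{\left(93 - 568\right) + \left(-4 + 4624\right)} = - \frac{5993}{-475 + 4620} = - \frac{5993}{4145}$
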